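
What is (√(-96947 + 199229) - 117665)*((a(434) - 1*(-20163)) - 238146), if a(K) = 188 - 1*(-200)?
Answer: 25603315675 - 217595*√102282 ≈ 2.5534e+10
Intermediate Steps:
a(K) = 388 (a(K) = 188 + 200 = 388)
(√(-96947 + 199229) - 117665)*((a(434) - 1*(-20163)) - 238146) = (√(-96947 + 199229) - 117665)*((388 - 1*(-20163)) - 238146) = (√102282 - 117665)*((388 + 20163) - 238146) = (-117665 + √102282)*(20551 - 238146) = (-117665 + √102282)*(-217595) = 25603315675 - 217595*√102282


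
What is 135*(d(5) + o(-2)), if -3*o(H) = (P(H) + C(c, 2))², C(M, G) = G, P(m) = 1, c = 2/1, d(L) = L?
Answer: 270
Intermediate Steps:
c = 2 (c = 2*1 = 2)
o(H) = -3 (o(H) = -(1 + 2)²/3 = -⅓*3² = -⅓*9 = -3)
135*(d(5) + o(-2)) = 135*(5 - 3) = 135*2 = 270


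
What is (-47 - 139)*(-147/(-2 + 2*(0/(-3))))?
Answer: -13671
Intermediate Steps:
(-47 - 139)*(-147/(-2 + 2*(0/(-3)))) = -(-27342)/(-2 + 2*(0*(-⅓))) = -(-27342)/(-2 + 2*0) = -(-27342)/(-2 + 0) = -(-27342)/(-2) = -(-27342)*(-1)/2 = -186*147/2 = -13671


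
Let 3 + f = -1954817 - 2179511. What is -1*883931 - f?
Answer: 3250400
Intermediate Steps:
f = -4134331 (f = -3 + (-1954817 - 2179511) = -3 - 4134328 = -4134331)
-1*883931 - f = -1*883931 - 1*(-4134331) = -883931 + 4134331 = 3250400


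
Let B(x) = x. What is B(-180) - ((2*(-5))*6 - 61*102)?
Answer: 6102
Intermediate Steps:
B(-180) - ((2*(-5))*6 - 61*102) = -180 - ((2*(-5))*6 - 61*102) = -180 - (-10*6 - 6222) = -180 - (-60 - 6222) = -180 - 1*(-6282) = -180 + 6282 = 6102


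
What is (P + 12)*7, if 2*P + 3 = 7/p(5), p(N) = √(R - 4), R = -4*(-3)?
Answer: 147/2 + 49*√2/8 ≈ 82.162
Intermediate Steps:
R = 12
p(N) = 2*√2 (p(N) = √(12 - 4) = √8 = 2*√2)
P = -3/2 + 7*√2/8 (P = -3/2 + (7/((2*√2)))/2 = -3/2 + (7*(√2/4))/2 = -3/2 + (7*√2/4)/2 = -3/2 + 7*√2/8 ≈ -0.26256)
(P + 12)*7 = ((-3/2 + 7*√2/8) + 12)*7 = (21/2 + 7*√2/8)*7 = 147/2 + 49*√2/8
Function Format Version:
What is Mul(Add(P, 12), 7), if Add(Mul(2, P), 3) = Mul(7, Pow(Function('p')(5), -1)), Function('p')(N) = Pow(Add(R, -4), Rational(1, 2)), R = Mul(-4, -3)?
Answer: Add(Rational(147, 2), Mul(Rational(49, 8), Pow(2, Rational(1, 2)))) ≈ 82.162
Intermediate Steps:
R = 12
Function('p')(N) = Mul(2, Pow(2, Rational(1, 2))) (Function('p')(N) = Pow(Add(12, -4), Rational(1, 2)) = Pow(8, Rational(1, 2)) = Mul(2, Pow(2, Rational(1, 2))))
P = Add(Rational(-3, 2), Mul(Rational(7, 8), Pow(2, Rational(1, 2)))) (P = Add(Rational(-3, 2), Mul(Rational(1, 2), Mul(7, Pow(Mul(2, Pow(2, Rational(1, 2))), -1)))) = Add(Rational(-3, 2), Mul(Rational(1, 2), Mul(7, Mul(Rational(1, 4), Pow(2, Rational(1, 2)))))) = Add(Rational(-3, 2), Mul(Rational(1, 2), Mul(Rational(7, 4), Pow(2, Rational(1, 2))))) = Add(Rational(-3, 2), Mul(Rational(7, 8), Pow(2, Rational(1, 2)))) ≈ -0.26256)
Mul(Add(P, 12), 7) = Mul(Add(Add(Rational(-3, 2), Mul(Rational(7, 8), Pow(2, Rational(1, 2)))), 12), 7) = Mul(Add(Rational(21, 2), Mul(Rational(7, 8), Pow(2, Rational(1, 2)))), 7) = Add(Rational(147, 2), Mul(Rational(49, 8), Pow(2, Rational(1, 2))))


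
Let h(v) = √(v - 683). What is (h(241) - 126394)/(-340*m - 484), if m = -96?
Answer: -63197/16078 + I*√442/32156 ≈ -3.9306 + 0.00065381*I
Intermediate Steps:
h(v) = √(-683 + v)
(h(241) - 126394)/(-340*m - 484) = (√(-683 + 241) - 126394)/(-340*(-96) - 484) = (√(-442) - 126394)/(32640 - 484) = (I*√442 - 126394)/32156 = (-126394 + I*√442)*(1/32156) = -63197/16078 + I*√442/32156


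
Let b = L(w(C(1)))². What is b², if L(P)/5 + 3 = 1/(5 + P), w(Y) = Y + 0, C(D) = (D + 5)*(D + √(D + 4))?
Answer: 804626410000/12117361 - 100177680000*√5/12117361 ≈ 47917.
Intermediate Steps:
C(D) = (5 + D)*(D + √(4 + D))
w(Y) = Y
L(P) = -15 + 5/(5 + P)
b = 25*(-32 - 18*√5)²/(11 + 6*√5)² (b = (5*(-14 - 3*(1² + 5*1 + 5*√(4 + 1) + 1*√(4 + 1)))/(5 + (1² + 5*1 + 5*√(4 + 1) + 1*√(4 + 1))))² = (5*(-14 - 3*(1 + 5 + 5*√5 + 1*√5))/(5 + (1 + 5 + 5*√5 + 1*√5)))² = (5*(-14 - 3*(1 + 5 + 5*√5 + √5))/(5 + (1 + 5 + 5*√5 + √5)))² = (5*(-14 - 3*(6 + 6*√5))/(5 + (6 + 6*√5)))² = (5*(-14 + (-18 - 18*√5))/(11 + 6*√5))² = (5*(-32 - 18*√5)/(11 + 6*√5))² = 25*(-32 - 18*√5)²/(11 + 6*√5)² ≈ 218.90)
b² = (888100/3481 - 56400*√5/3481)²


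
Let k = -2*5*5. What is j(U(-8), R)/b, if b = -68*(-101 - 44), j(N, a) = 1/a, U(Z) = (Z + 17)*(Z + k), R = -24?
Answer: -1/236640 ≈ -4.2258e-6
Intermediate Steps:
k = -50 (k = -10*5 = -50)
U(Z) = (-50 + Z)*(17 + Z) (U(Z) = (Z + 17)*(Z - 50) = (17 + Z)*(-50 + Z) = (-50 + Z)*(17 + Z))
b = 9860 (b = -68*(-145) = 9860)
j(U(-8), R)/b = 1/(-24*9860) = -1/24*1/9860 = -1/236640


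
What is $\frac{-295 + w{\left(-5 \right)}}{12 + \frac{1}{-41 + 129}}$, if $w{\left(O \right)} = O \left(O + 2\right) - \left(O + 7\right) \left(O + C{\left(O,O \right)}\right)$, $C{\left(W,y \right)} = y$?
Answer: $- \frac{22880}{1057} \approx -21.646$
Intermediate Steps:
$w{\left(O \right)} = O \left(2 + O\right) - 2 O \left(7 + O\right)$ ($w{\left(O \right)} = O \left(O + 2\right) - \left(O + 7\right) \left(O + O\right) = O \left(2 + O\right) - \left(7 + O\right) 2 O = O \left(2 + O\right) - 2 O \left(7 + O\right)$)
$\frac{-295 + w{\left(-5 \right)}}{12 + \frac{1}{-41 + 129}} = \frac{-295 - 5 \left(-12 - -5\right)}{12 + \frac{1}{-41 + 129}} = \frac{-295 - 5 \left(-12 + 5\right)}{12 + \frac{1}{88}} = \frac{-295 - -35}{12 + \frac{1}{88}} = \frac{-295 + 35}{\frac{1057}{88}} = \left(-260\right) \frac{88}{1057} = - \frac{22880}{1057}$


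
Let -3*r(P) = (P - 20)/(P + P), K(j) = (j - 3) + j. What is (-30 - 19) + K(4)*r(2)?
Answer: -83/2 ≈ -41.500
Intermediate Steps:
K(j) = -3 + 2*j (K(j) = (-3 + j) + j = -3 + 2*j)
r(P) = -(-20 + P)/(6*P) (r(P) = -(P - 20)/(3*(P + P)) = -(-20 + P)/(3*(2*P)) = -(-20 + P)*1/(2*P)/3 = -(-20 + P)/(6*P))
(-30 - 19) + K(4)*r(2) = (-30 - 19) + (-3 + 2*4)*((⅙)*(20 - 1*2)/2) = -49 + (-3 + 8)*((⅙)*(½)*(20 - 2)) = -49 + 5*((⅙)*(½)*18) = -49 + 5*(3/2) = -49 + 15/2 = -83/2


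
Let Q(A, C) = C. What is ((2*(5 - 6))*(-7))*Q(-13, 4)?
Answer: 56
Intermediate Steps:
((2*(5 - 6))*(-7))*Q(-13, 4) = ((2*(5 - 6))*(-7))*4 = ((2*(-1))*(-7))*4 = -2*(-7)*4 = 14*4 = 56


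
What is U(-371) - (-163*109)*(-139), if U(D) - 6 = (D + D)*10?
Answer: -2477027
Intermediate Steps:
U(D) = 6 + 20*D (U(D) = 6 + (D + D)*10 = 6 + (2*D)*10 = 6 + 20*D)
U(-371) - (-163*109)*(-139) = (6 + 20*(-371)) - (-163*109)*(-139) = (6 - 7420) - (-17767)*(-139) = -7414 - 1*2469613 = -7414 - 2469613 = -2477027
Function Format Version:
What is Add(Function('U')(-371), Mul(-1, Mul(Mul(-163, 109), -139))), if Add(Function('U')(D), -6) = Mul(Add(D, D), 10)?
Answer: -2477027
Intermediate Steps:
Function('U')(D) = Add(6, Mul(20, D)) (Function('U')(D) = Add(6, Mul(Add(D, D), 10)) = Add(6, Mul(Mul(2, D), 10)) = Add(6, Mul(20, D)))
Add(Function('U')(-371), Mul(-1, Mul(Mul(-163, 109), -139))) = Add(Add(6, Mul(20, -371)), Mul(-1, Mul(Mul(-163, 109), -139))) = Add(Add(6, -7420), Mul(-1, Mul(-17767, -139))) = Add(-7414, Mul(-1, 2469613)) = Add(-7414, -2469613) = -2477027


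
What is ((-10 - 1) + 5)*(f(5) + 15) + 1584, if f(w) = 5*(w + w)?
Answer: 1194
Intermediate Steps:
f(w) = 10*w (f(w) = 5*(2*w) = 10*w)
((-10 - 1) + 5)*(f(5) + 15) + 1584 = ((-10 - 1) + 5)*(10*5 + 15) + 1584 = (-11 + 5)*(50 + 15) + 1584 = -6*65 + 1584 = -390 + 1584 = 1194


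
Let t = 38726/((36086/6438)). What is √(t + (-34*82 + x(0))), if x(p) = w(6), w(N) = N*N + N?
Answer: 2*√338815585847/18043 ≈ 64.521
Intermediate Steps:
w(N) = N + N² (w(N) = N² + N = N + N²)
x(p) = 42 (x(p) = 6*(1 + 6) = 6*7 = 42)
t = 124658994/18043 (t = 38726/((36086*(1/6438))) = 38726/(18043/3219) = 38726*(3219/18043) = 124658994/18043 ≈ 6909.0)
√(t + (-34*82 + x(0))) = √(124658994/18043 + (-34*82 + 42)) = √(124658994/18043 + (-2788 + 42)) = √(124658994/18043 - 2746) = √(75112916/18043) = 2*√338815585847/18043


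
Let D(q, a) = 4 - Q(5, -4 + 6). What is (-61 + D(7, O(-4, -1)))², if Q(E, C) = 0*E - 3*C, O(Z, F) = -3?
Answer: 2601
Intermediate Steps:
Q(E, C) = -3*C (Q(E, C) = 0 - 3*C = -3*C)
D(q, a) = 10 (D(q, a) = 4 - (-3)*(-4 + 6) = 4 - (-3)*2 = 4 - 1*(-6) = 4 + 6 = 10)
(-61 + D(7, O(-4, -1)))² = (-61 + 10)² = (-51)² = 2601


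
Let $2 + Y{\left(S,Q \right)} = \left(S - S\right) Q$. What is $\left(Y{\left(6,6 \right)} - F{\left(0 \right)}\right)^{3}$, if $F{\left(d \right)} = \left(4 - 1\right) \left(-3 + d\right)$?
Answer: $343$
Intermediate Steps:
$Y{\left(S,Q \right)} = -2$ ($Y{\left(S,Q \right)} = -2 + \left(S - S\right) Q = -2 + 0 Q = -2 + 0 = -2$)
$F{\left(d \right)} = -9 + 3 d$ ($F{\left(d \right)} = 3 \left(-3 + d\right) = -9 + 3 d$)
$\left(Y{\left(6,6 \right)} - F{\left(0 \right)}\right)^{3} = \left(-2 - \left(-9 + 3 \cdot 0\right)\right)^{3} = \left(-2 - \left(-9 + 0\right)\right)^{3} = \left(-2 - -9\right)^{3} = \left(-2 + 9\right)^{3} = 7^{3} = 343$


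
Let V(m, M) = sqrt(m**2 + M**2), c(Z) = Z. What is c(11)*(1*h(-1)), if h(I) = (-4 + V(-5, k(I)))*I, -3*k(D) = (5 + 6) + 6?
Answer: 44 - 11*sqrt(514)/3 ≈ -39.129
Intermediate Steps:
k(D) = -17/3 (k(D) = -((5 + 6) + 6)/3 = -(11 + 6)/3 = -1/3*17 = -17/3)
V(m, M) = sqrt(M**2 + m**2)
h(I) = I*(-4 + sqrt(514)/3) (h(I) = (-4 + sqrt((-17/3)**2 + (-5)**2))*I = (-4 + sqrt(289/9 + 25))*I = (-4 + sqrt(514/9))*I = (-4 + sqrt(514)/3)*I = I*(-4 + sqrt(514)/3))
c(11)*(1*h(-1)) = 11*(1*((1/3)*(-1)*(-12 + sqrt(514)))) = 11*(1*(4 - sqrt(514)/3)) = 11*(4 - sqrt(514)/3) = 44 - 11*sqrt(514)/3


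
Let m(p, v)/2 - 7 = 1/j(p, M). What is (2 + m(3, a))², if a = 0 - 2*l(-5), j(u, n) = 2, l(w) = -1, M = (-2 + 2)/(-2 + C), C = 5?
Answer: 289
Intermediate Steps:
M = 0 (M = (-2 + 2)/(-2 + 5) = 0/3 = 0*(⅓) = 0)
a = 2 (a = 0 - 2*(-1) = 0 + 2 = 2)
m(p, v) = 15 (m(p, v) = 14 + 2/2 = 14 + 2*(½) = 14 + 1 = 15)
(2 + m(3, a))² = (2 + 15)² = 17² = 289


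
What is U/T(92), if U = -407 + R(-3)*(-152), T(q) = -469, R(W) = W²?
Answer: 1775/469 ≈ 3.7846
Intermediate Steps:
U = -1775 (U = -407 + (-3)²*(-152) = -407 + 9*(-152) = -407 - 1368 = -1775)
U/T(92) = -1775/(-469) = -1775*(-1/469) = 1775/469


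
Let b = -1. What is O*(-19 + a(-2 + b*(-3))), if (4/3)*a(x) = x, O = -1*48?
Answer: 876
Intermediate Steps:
O = -48
a(x) = 3*x/4
O*(-19 + a(-2 + b*(-3))) = -48*(-19 + 3*(-2 - 1*(-3))/4) = -48*(-19 + 3*(-2 + 3)/4) = -48*(-19 + (¾)*1) = -48*(-19 + ¾) = -48*(-73/4) = 876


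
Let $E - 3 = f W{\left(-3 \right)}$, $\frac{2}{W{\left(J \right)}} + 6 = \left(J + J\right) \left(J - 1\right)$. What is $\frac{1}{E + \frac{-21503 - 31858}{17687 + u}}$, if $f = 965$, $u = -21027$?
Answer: $\frac{30060}{3793529} \approx 0.007924$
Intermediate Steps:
$W{\left(J \right)} = \frac{2}{-6 + 2 J \left(-1 + J\right)}$ ($W{\left(J \right)} = \frac{2}{-6 + \left(J + J\right) \left(J - 1\right)} = \frac{2}{-6 + 2 J \left(-1 + J\right)}$)
$E = \frac{992}{9}$ ($E = 3 + \frac{965}{-3 + \left(-3\right)^{2} - -3} = 3 + \frac{965}{-3 + 9 + 3} = 3 + \frac{965}{9} = \frac{992}{9} \approx 110.22$)
$\frac{1}{E + \frac{-21503 - 31858}{17687 + u}} = \frac{1}{\frac{992}{9} + \frac{-21503 - 31858}{17687 - 21027}} = \frac{1}{\frac{992}{9} - \frac{53361}{-3340}} = \frac{1}{\frac{992}{9} - - \frac{53361}{3340}} = \frac{1}{\frac{992}{9} + \frac{53361}{3340}} = \frac{1}{\frac{3793529}{30060}} = \frac{30060}{3793529}$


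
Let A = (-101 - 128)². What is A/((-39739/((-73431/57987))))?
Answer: 427866119/256038377 ≈ 1.6711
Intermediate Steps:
A = 52441 (A = (-229)² = 52441)
A/((-39739/((-73431/57987)))) = 52441/((-39739/((-73431/57987)))) = 52441/((-39739/((-73431*1/57987)))) = 52441/((-39739/(-8159/6443))) = 52441/((-39739*(-6443/8159))) = 52441/(256038377/8159) = 52441*(8159/256038377) = 427866119/256038377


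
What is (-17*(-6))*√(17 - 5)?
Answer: 204*√3 ≈ 353.34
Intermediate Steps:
(-17*(-6))*√(17 - 5) = 102*√12 = 102*(2*√3) = 204*√3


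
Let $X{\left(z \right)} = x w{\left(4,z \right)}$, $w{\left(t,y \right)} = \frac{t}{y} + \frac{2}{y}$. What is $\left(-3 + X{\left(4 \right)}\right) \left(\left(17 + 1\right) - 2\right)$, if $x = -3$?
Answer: $-120$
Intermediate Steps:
$w{\left(t,y \right)} = \frac{2}{y} + \frac{t}{y}$
$X{\left(z \right)} = - \frac{18}{z}$ ($X{\left(z \right)} = - 3 \frac{2 + 4}{z} = - 3 \frac{1}{z} 6 = - 3 \frac{6}{z} = - \frac{18}{z}$)
$\left(-3 + X{\left(4 \right)}\right) \left(\left(17 + 1\right) - 2\right) = \left(-3 - \frac{18}{4}\right) \left(\left(17 + 1\right) - 2\right) = \left(-3 - \frac{9}{2}\right) \left(18 - 2\right) = \left(-3 - \frac{9}{2}\right) 16 = \left(- \frac{15}{2}\right) 16 = -120$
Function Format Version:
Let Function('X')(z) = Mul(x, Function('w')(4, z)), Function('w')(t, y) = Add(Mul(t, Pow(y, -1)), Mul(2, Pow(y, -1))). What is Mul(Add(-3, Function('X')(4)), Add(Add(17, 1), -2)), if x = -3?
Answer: -120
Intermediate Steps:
Function('w')(t, y) = Add(Mul(2, Pow(y, -1)), Mul(t, Pow(y, -1)))
Function('X')(z) = Mul(-18, Pow(z, -1)) (Function('X')(z) = Mul(-3, Mul(Pow(z, -1), Add(2, 4))) = Mul(-3, Mul(Pow(z, -1), 6)) = Mul(-3, Mul(6, Pow(z, -1))) = Mul(-18, Pow(z, -1)))
Mul(Add(-3, Function('X')(4)), Add(Add(17, 1), -2)) = Mul(Add(-3, Mul(-18, Pow(4, -1))), Add(Add(17, 1), -2)) = Mul(Add(-3, Mul(-18, Rational(1, 4))), Add(18, -2)) = Mul(Add(-3, Rational(-9, 2)), 16) = Mul(Rational(-15, 2), 16) = -120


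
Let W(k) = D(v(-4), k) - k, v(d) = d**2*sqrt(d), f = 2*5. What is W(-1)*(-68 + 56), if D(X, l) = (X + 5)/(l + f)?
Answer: -56/3 - 128*I/3 ≈ -18.667 - 42.667*I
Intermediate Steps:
f = 10
v(d) = d**(5/2)
D(X, l) = (5 + X)/(10 + l) (D(X, l) = (X + 5)/(l + 10) = (5 + X)/(10 + l))
W(k) = -k + (5 + 32*I)/(10 + k) (W(k) = (5 + (-4)**(5/2))/(10 + k) - k = (5 + 32*I)/(10 + k) - k = -k + (5 + 32*I)/(10 + k))
W(-1)*(-68 + 56) = ((5 + 32*I - 1*(-1)*(10 - 1))/(10 - 1))*(-68 + 56) = ((5 + 32*I - 1*(-1)*9)/9)*(-12) = ((5 + 32*I + 9)/9)*(-12) = ((14 + 32*I)/9)*(-12) = (14/9 + 32*I/9)*(-12) = -56/3 - 128*I/3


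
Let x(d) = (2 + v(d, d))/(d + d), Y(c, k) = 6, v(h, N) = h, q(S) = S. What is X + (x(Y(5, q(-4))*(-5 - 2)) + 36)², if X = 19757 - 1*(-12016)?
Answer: 14598649/441 ≈ 33104.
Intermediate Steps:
X = 31773 (X = 19757 + 12016 = 31773)
x(d) = (2 + d)/(2*d) (x(d) = (2 + d)/(d + d) = (2 + d)/((2*d)) = (2 + d)*(1/(2*d)) = (2 + d)/(2*d))
X + (x(Y(5, q(-4))*(-5 - 2)) + 36)² = 31773 + ((2 + 6*(-5 - 2))/(2*((6*(-5 - 2)))) + 36)² = 31773 + ((2 + 6*(-7))/(2*((6*(-7)))) + 36)² = 31773 + ((½)*(2 - 42)/(-42) + 36)² = 31773 + ((½)*(-1/42)*(-40) + 36)² = 31773 + (10/21 + 36)² = 31773 + (766/21)² = 31773 + 586756/441 = 14598649/441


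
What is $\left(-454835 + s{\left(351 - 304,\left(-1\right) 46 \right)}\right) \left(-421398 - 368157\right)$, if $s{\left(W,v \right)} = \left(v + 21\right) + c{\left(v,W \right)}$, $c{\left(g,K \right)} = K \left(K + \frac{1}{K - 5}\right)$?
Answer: $\frac{5003487674575}{14} \approx 3.5739 \cdot 10^{11}$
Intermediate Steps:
$c{\left(g,K \right)} = K \left(K + \frac{1}{-5 + K}\right)$
$s{\left(W,v \right)} = 21 + v + \frac{W \left(1 + W^{2} - 5 W\right)}{-5 + W}$ ($s{\left(W,v \right)} = \left(v + 21\right) + \frac{W \left(1 + W^{2} - 5 W\right)}{-5 + W} = \left(21 + v\right) + \frac{W \left(1 + W^{2} - 5 W\right)}{-5 + W} = 21 + v + \frac{W \left(1 + W^{2} - 5 W\right)}{-5 + W}$)
$\left(-454835 + s{\left(351 - 304,\left(-1\right) 46 \right)}\right) \left(-421398 - 368157\right) = \left(-454835 + \frac{\left(351 - 304\right) \left(1 + \left(351 - 304\right)^{2} - 5 \left(351 - 304\right)\right) + \left(-5 + \left(351 - 304\right)\right) \left(21 - 46\right)}{-5 + \left(351 - 304\right)}\right) \left(-421398 - 368157\right) = \left(-454835 + \frac{47 \left(1 + 47^{2} - 235\right) + \left(-5 + 47\right) \left(21 - 46\right)}{-5 + 47}\right) \left(-421398 - 368157\right) = \left(-454835 + \frac{47 \left(1 + 2209 - 235\right) + 42 \left(-25\right)}{42}\right) \left(-789555\right) = \left(-454835 + \frac{47 \cdot 1975 - 1050}{42}\right) \left(-789555\right) = \left(-454835 + \frac{92825 - 1050}{42}\right) \left(-789555\right) = \left(-454835 + \frac{1}{42} \cdot 91775\right) \left(-789555\right) = \left(-454835 + \frac{91775}{42}\right) \left(-789555\right) = \left(- \frac{19011295}{42}\right) \left(-789555\right) = \frac{5003487674575}{14}$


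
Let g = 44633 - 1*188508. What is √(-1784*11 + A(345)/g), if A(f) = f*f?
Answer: I*√649974770155/5755 ≈ 140.09*I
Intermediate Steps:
g = -143875 (g = 44633 - 188508 = -143875)
A(f) = f²
√(-1784*11 + A(345)/g) = √(-1784*11 + 345²/(-143875)) = √(-19624 + 119025*(-1/143875)) = √(-19624 - 4761/5755) = √(-112940881/5755) = I*√649974770155/5755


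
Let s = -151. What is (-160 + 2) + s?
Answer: -309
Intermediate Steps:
(-160 + 2) + s = (-160 + 2) - 151 = -158 - 151 = -309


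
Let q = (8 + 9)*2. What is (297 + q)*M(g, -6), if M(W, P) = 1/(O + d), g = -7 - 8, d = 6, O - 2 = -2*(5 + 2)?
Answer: -331/6 ≈ -55.167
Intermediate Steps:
O = -12 (O = 2 - 2*(5 + 2) = 2 - 2*7 = 2 - 14 = -12)
g = -15
q = 34 (q = 17*2 = 34)
M(W, P) = -⅙ (M(W, P) = 1/(-12 + 6) = 1/(-6) = -⅙)
(297 + q)*M(g, -6) = (297 + 34)*(-⅙) = 331*(-⅙) = -331/6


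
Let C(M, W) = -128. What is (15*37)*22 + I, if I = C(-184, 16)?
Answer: 12082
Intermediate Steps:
I = -128
(15*37)*22 + I = (15*37)*22 - 128 = 555*22 - 128 = 12210 - 128 = 12082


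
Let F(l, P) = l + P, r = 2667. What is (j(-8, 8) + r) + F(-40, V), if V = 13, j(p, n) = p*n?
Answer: 2576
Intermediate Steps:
j(p, n) = n*p
F(l, P) = P + l
(j(-8, 8) + r) + F(-40, V) = (8*(-8) + 2667) + (13 - 40) = (-64 + 2667) - 27 = 2603 - 27 = 2576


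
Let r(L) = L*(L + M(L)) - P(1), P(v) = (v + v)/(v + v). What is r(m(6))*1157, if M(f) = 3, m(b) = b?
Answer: 61321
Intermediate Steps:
P(v) = 1 (P(v) = (2*v)/((2*v)) = (2*v)*(1/(2*v)) = 1)
r(L) = -1 + L*(3 + L) (r(L) = L*(L + 3) - 1*1 = L*(3 + L) - 1 = -1 + L*(3 + L))
r(m(6))*1157 = (-1 + 6² + 3*6)*1157 = (-1 + 36 + 18)*1157 = 53*1157 = 61321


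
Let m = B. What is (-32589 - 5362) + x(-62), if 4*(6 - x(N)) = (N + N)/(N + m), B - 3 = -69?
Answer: -4856991/128 ≈ -37945.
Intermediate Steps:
B = -66 (B = 3 - 69 = -66)
m = -66
x(N) = 6 - N/(2*(-66 + N)) (x(N) = 6 - (N + N)/(4*(N - 66)) = 6 - 2*N/(4*(-66 + N)) = 6 - N/(2*(-66 + N)))
(-32589 - 5362) + x(-62) = (-32589 - 5362) + 11*(-72 - 62)/(2*(-66 - 62)) = -37951 + (11/2)*(-134)/(-128) = -37951 + (11/2)*(-1/128)*(-134) = -37951 + 737/128 = -4856991/128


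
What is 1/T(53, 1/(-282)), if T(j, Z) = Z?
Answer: -282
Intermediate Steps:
1/T(53, 1/(-282)) = 1/(1/(-282)) = 1/(-1/282) = -282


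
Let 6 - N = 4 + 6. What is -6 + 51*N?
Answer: -210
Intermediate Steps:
N = -4 (N = 6 - (4 + 6) = 6 - 1*10 = 6 - 10 = -4)
-6 + 51*N = -6 + 51*(-4) = -6 - 204 = -210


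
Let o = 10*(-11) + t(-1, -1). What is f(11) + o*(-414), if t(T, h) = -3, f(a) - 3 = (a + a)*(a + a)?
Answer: 47269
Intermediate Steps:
f(a) = 3 + 4*a² (f(a) = 3 + (a + a)*(a + a) = 3 + (2*a)*(2*a) = 3 + 4*a²)
o = -113 (o = 10*(-11) - 3 = -110 - 3 = -113)
f(11) + o*(-414) = (3 + 4*11²) - 113*(-414) = (3 + 4*121) + 46782 = (3 + 484) + 46782 = 487 + 46782 = 47269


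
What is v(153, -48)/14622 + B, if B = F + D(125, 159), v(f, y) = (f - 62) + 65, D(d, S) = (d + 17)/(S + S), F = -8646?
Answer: -3350000857/387483 ≈ -8645.5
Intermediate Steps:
D(d, S) = (17 + d)/(2*S) (D(d, S) = (17 + d)/((2*S)) = (17 + d)*(1/(2*S)) = (17 + d)/(2*S))
v(f, y) = 3 + f (v(f, y) = (-62 + f) + 65 = 3 + f)
B = -1374643/159 (B = -8646 + (1/2)*(17 + 125)/159 = -8646 + (1/2)*(1/159)*142 = -8646 + 71/159 = -1374643/159 ≈ -8645.5)
v(153, -48)/14622 + B = (3 + 153)/14622 - 1374643/159 = 156*(1/14622) - 1374643/159 = 26/2437 - 1374643/159 = -3350000857/387483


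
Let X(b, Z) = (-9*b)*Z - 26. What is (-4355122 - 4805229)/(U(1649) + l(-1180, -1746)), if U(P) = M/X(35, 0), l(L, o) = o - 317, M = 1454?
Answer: 119084563/27546 ≈ 4323.1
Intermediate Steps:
X(b, Z) = -26 - 9*Z*b (X(b, Z) = -9*Z*b - 26 = -26 - 9*Z*b)
l(L, o) = -317 + o
U(P) = -727/13 (U(P) = 1454/(-26 - 9*0*35) = 1454/(-26 + 0) = 1454/(-26) = 1454*(-1/26) = -727/13)
(-4355122 - 4805229)/(U(1649) + l(-1180, -1746)) = (-4355122 - 4805229)/(-727/13 + (-317 - 1746)) = -9160351/(-727/13 - 2063) = -9160351/(-27546/13) = -9160351*(-13/27546) = 119084563/27546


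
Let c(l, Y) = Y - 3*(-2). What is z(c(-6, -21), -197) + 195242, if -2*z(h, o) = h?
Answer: 390499/2 ≈ 1.9525e+5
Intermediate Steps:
c(l, Y) = 6 + Y (c(l, Y) = Y + 6 = 6 + Y)
z(h, o) = -h/2
z(c(-6, -21), -197) + 195242 = -(6 - 21)/2 + 195242 = -½*(-15) + 195242 = 15/2 + 195242 = 390499/2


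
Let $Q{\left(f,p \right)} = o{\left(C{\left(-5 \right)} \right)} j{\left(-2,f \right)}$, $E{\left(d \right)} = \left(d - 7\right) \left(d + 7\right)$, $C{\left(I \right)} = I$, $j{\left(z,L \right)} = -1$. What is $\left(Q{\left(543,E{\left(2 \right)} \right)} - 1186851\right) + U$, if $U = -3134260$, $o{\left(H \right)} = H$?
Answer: $-4321106$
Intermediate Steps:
$E{\left(d \right)} = \left(-7 + d\right) \left(7 + d\right)$
$Q{\left(f,p \right)} = 5$ ($Q{\left(f,p \right)} = \left(-5\right) \left(-1\right) = 5$)
$\left(Q{\left(543,E{\left(2 \right)} \right)} - 1186851\right) + U = \left(5 - 1186851\right) - 3134260 = -1186846 - 3134260 = -4321106$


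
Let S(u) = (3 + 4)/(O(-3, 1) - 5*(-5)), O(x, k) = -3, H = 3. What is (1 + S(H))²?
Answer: 841/484 ≈ 1.7376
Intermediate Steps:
S(u) = 7/22 (S(u) = (3 + 4)/(-3 - 5*(-5)) = 7/(-3 + 25) = 7/22)
(1 + S(H))² = (1 + 7/22)² = (29/22)² = 841/484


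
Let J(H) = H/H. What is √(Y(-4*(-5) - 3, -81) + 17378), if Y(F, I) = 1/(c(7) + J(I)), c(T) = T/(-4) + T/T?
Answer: √17382 ≈ 131.84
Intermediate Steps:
J(H) = 1
c(T) = 1 - T/4 (c(T) = T*(-¼) + 1 = -T/4 + 1 = 1 - T/4)
Y(F, I) = 4 (Y(F, I) = 1/((1 - ¼*7) + 1) = 1/((1 - 7/4) + 1) = 1/(-¾ + 1) = 1/(¼) = 4)
√(Y(-4*(-5) - 3, -81) + 17378) = √(4 + 17378) = √17382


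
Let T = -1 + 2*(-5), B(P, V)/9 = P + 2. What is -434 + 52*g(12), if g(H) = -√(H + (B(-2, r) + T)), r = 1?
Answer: -486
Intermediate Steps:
B(P, V) = 18 + 9*P (B(P, V) = 9*(P + 2) = 9*(2 + P) = 18 + 9*P)
T = -11 (T = -1 - 10 = -11)
g(H) = -√(-11 + H) (g(H) = -√(H + ((18 + 9*(-2)) - 11)) = -√(H + ((18 - 18) - 11)) = -√(H + (0 - 11)) = -√(H - 11) = -√(-11 + H))
-434 + 52*g(12) = -434 + 52*(-√(-11 + 12)) = -434 + 52*(-√1) = -434 + 52*(-1*1) = -434 + 52*(-1) = -434 - 52 = -486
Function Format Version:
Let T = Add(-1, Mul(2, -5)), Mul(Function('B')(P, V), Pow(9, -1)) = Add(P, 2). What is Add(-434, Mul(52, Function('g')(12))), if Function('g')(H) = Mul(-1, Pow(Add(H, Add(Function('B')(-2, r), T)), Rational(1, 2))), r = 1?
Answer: -486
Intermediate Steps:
Function('B')(P, V) = Add(18, Mul(9, P)) (Function('B')(P, V) = Mul(9, Add(P, 2)) = Mul(9, Add(2, P)) = Add(18, Mul(9, P)))
T = -11 (T = Add(-1, -10) = -11)
Function('g')(H) = Mul(-1, Pow(Add(-11, H), Rational(1, 2))) (Function('g')(H) = Mul(-1, Pow(Add(H, Add(Add(18, Mul(9, -2)), -11)), Rational(1, 2))) = Mul(-1, Pow(Add(H, Add(Add(18, -18), -11)), Rational(1, 2))) = Mul(-1, Pow(Add(H, Add(0, -11)), Rational(1, 2))) = Mul(-1, Pow(Add(H, -11), Rational(1, 2))) = Mul(-1, Pow(Add(-11, H), Rational(1, 2))))
Add(-434, Mul(52, Function('g')(12))) = Add(-434, Mul(52, Mul(-1, Pow(Add(-11, 12), Rational(1, 2))))) = Add(-434, Mul(52, Mul(-1, Pow(1, Rational(1, 2))))) = Add(-434, Mul(52, Mul(-1, 1))) = Add(-434, Mul(52, -1)) = Add(-434, -52) = -486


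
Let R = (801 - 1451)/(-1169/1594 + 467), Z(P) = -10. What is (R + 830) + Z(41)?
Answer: 608411680/743229 ≈ 818.61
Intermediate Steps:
R = -1036100/743229 (R = -650/(-1169*1/1594 + 467) = -650/(-1169/1594 + 467) = -650/743229/1594 = -650*1594/743229 = -1036100/743229 ≈ -1.3941)
(R + 830) + Z(41) = (-1036100/743229 + 830) - 10 = 615843970/743229 - 10 = 608411680/743229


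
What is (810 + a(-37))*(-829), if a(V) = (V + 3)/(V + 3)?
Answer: -672319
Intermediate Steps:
a(V) = 1 (a(V) = (3 + V)/(3 + V) = 1)
(810 + a(-37))*(-829) = (810 + 1)*(-829) = 811*(-829) = -672319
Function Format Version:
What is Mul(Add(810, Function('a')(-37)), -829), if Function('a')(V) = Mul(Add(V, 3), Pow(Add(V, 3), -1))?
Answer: -672319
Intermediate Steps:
Function('a')(V) = 1 (Function('a')(V) = Mul(Add(3, V), Pow(Add(3, V), -1)) = 1)
Mul(Add(810, Function('a')(-37)), -829) = Mul(Add(810, 1), -829) = Mul(811, -829) = -672319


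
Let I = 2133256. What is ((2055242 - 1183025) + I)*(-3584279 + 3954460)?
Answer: 1112569000613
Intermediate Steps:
((2055242 - 1183025) + I)*(-3584279 + 3954460) = ((2055242 - 1183025) + 2133256)*(-3584279 + 3954460) = (872217 + 2133256)*370181 = 3005473*370181 = 1112569000613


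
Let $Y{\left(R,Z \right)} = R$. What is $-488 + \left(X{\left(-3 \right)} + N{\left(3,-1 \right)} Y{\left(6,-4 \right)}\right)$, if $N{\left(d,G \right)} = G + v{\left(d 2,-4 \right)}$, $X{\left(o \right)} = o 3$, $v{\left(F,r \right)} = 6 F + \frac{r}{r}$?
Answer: $-281$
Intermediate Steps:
$v{\left(F,r \right)} = 1 + 6 F$ ($v{\left(F,r \right)} = 6 F + 1 = 1 + 6 F$)
$X{\left(o \right)} = 3 o$
$N{\left(d,G \right)} = 1 + G + 12 d$ ($N{\left(d,G \right)} = G + \left(1 + 6 d 2\right) = G + \left(1 + 6 \cdot 2 d\right) = G + \left(1 + 12 d\right) = 1 + G + 12 d$)
$-488 + \left(X{\left(-3 \right)} + N{\left(3,-1 \right)} Y{\left(6,-4 \right)}\right) = -488 + \left(3 \left(-3\right) + \left(1 - 1 + 12 \cdot 3\right) 6\right) = -488 - \left(9 - \left(1 - 1 + 36\right) 6\right) = -488 + \left(-9 + 36 \cdot 6\right) = -488 + \left(-9 + 216\right) = -488 + 207 = -281$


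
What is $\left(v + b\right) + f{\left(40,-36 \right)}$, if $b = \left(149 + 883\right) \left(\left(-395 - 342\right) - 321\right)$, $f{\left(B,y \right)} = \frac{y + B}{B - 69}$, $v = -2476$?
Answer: $- \frac{31735632}{29} \approx -1.0943 \cdot 10^{6}$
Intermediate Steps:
$f{\left(B,y \right)} = \frac{B + y}{-69 + B}$
$b = -1091856$ ($b = 1032 \left(-737 - 321\right) = 1032 \left(-1058\right) = -1091856$)
$\left(v + b\right) + f{\left(40,-36 \right)} = \left(-2476 - 1091856\right) + \frac{40 - 36}{-69 + 40} = -1094332 + \frac{1}{-29} \cdot 4 = -1094332 - \frac{4}{29} = - \frac{31735632}{29}$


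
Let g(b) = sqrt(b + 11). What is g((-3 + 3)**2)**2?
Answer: 11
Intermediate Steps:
g(b) = sqrt(11 + b)
g((-3 + 3)**2)**2 = (sqrt(11 + (-3 + 3)**2))**2 = (sqrt(11 + 0**2))**2 = (sqrt(11 + 0))**2 = (sqrt(11))**2 = 11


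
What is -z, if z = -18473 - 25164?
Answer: 43637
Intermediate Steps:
z = -43637
-z = -1*(-43637) = 43637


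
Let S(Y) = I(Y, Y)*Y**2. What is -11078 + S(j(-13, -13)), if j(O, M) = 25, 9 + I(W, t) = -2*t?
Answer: -47953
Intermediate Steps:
I(W, t) = -9 - 2*t
S(Y) = Y**2*(-9 - 2*Y) (S(Y) = (-9 - 2*Y)*Y**2 = Y**2*(-9 - 2*Y))
-11078 + S(j(-13, -13)) = -11078 + 25**2*(-9 - 2*25) = -11078 + 625*(-9 - 50) = -11078 + 625*(-59) = -11078 - 36875 = -47953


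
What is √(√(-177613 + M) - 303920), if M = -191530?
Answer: √(-303920 + I*√369143) ≈ 0.551 + 551.29*I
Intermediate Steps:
√(√(-177613 + M) - 303920) = √(√(-177613 - 191530) - 303920) = √(√(-369143) - 303920) = √(I*√369143 - 303920) = √(-303920 + I*√369143)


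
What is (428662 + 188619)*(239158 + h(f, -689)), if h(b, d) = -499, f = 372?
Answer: 147319666179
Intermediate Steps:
(428662 + 188619)*(239158 + h(f, -689)) = (428662 + 188619)*(239158 - 499) = 617281*238659 = 147319666179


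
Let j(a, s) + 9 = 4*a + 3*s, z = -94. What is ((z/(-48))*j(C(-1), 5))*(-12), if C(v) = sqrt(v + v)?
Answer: -141 - 94*I*sqrt(2) ≈ -141.0 - 132.94*I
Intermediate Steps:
C(v) = sqrt(2)*sqrt(v) (C(v) = sqrt(2*v) = sqrt(2)*sqrt(v))
j(a, s) = -9 + 3*s + 4*a (j(a, s) = -9 + (4*a + 3*s) = -9 + (3*s + 4*a) = -9 + 3*s + 4*a)
((z/(-48))*j(C(-1), 5))*(-12) = ((-94/(-48))*(-9 + 3*5 + 4*(sqrt(2)*sqrt(-1))))*(-12) = ((-94*(-1/48))*(-9 + 15 + 4*(sqrt(2)*I)))*(-12) = (47*(-9 + 15 + 4*(I*sqrt(2)))/24)*(-12) = (47*(-9 + 15 + 4*I*sqrt(2))/24)*(-12) = (47*(6 + 4*I*sqrt(2))/24)*(-12) = (47/4 + 47*I*sqrt(2)/6)*(-12) = -141 - 94*I*sqrt(2)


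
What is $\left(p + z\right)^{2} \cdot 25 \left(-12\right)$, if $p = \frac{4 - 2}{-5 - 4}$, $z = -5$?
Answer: $- \frac{220900}{27} \approx -8181.5$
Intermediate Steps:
$p = - \frac{2}{9}$ ($p = \frac{2}{-9} = 2 \left(- \frac{1}{9}\right) = - \frac{2}{9} \approx -0.22222$)
$\left(p + z\right)^{2} \cdot 25 \left(-12\right) = \left(- \frac{2}{9} - 5\right)^{2} \cdot 25 \left(-12\right) = \left(- \frac{47}{9}\right)^{2} \cdot 25 \left(-12\right) = \frac{2209}{81} \cdot 25 \left(-12\right) = \frac{55225}{81} \left(-12\right) = - \frac{220900}{27}$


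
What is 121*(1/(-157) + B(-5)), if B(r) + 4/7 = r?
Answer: -741730/1099 ≈ -674.91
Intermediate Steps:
B(r) = -4/7 + r
121*(1/(-157) + B(-5)) = 121*(1/(-157) + (-4/7 - 5)) = 121*(-1/157 - 39/7) = 121*(-6130/1099) = -741730/1099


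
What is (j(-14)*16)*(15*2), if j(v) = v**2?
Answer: 94080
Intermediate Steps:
(j(-14)*16)*(15*2) = ((-14)**2*16)*(15*2) = (196*16)*30 = 3136*30 = 94080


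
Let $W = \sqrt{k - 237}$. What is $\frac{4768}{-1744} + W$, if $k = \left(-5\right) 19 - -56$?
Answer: $- \frac{298}{109} + 2 i \sqrt{69} \approx -2.7339 + 16.613 i$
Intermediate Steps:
$k = -39$ ($k = -95 + 56 = -39$)
$W = 2 i \sqrt{69}$ ($W = \sqrt{-39 - 237} = \sqrt{-276} = 2 i \sqrt{69} \approx 16.613 i$)
$\frac{4768}{-1744} + W = \frac{4768}{-1744} + 2 i \sqrt{69} = 4768 \left(- \frac{1}{1744}\right) + 2 i \sqrt{69} = - \frac{298}{109} + 2 i \sqrt{69}$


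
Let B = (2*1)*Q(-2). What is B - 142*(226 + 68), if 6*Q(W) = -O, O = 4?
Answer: -125248/3 ≈ -41749.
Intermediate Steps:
Q(W) = -2/3 (Q(W) = (-1*4)/6 = (1/6)*(-4) = -2/3)
B = -4/3 (B = (2*1)*(-2/3) = 2*(-2/3) = -4/3 ≈ -1.3333)
B - 142*(226 + 68) = -4/3 - 142*(226 + 68) = -4/3 - 142*294 = -4/3 - 41748 = -125248/3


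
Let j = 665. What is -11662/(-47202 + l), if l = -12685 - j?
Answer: 5831/30276 ≈ 0.19259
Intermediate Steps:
l = -13350 (l = -12685 - 1*665 = -12685 - 665 = -13350)
-11662/(-47202 + l) = -11662/(-47202 - 13350) = -11662/(-60552) = -11662*(-1/60552) = 5831/30276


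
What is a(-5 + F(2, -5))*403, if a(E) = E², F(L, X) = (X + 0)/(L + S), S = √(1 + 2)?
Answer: 120900 - 60450*√3 ≈ 16198.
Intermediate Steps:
S = √3 ≈ 1.7320
F(L, X) = X/(L + √3) (F(L, X) = (X + 0)/(L + √3) = X/(L + √3))
a(-5 + F(2, -5))*403 = (-5 - 5/(2 + √3))²*403 = 403*(-5 - 5/(2 + √3))²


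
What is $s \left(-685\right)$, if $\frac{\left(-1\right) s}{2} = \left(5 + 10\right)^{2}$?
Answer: $308250$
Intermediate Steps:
$s = -450$ ($s = - 2 \left(5 + 10\right)^{2} = - 2 \cdot 15^{2} = \left(-2\right) 225 = -450$)
$s \left(-685\right) = \left(-450\right) \left(-685\right) = 308250$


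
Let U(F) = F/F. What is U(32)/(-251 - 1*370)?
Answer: -1/621 ≈ -0.0016103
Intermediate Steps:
U(F) = 1
U(32)/(-251 - 1*370) = 1/(-251 - 1*370) = 1/(-251 - 370) = 1/(-621) = 1*(-1/621) = -1/621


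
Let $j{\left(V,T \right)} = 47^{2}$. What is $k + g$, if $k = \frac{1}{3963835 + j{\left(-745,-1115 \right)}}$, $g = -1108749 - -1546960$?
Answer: $\frac{1737964107285}{3966044} \approx 4.3821 \cdot 10^{5}$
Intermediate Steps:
$g = 438211$ ($g = -1108749 + 1546960 = 438211$)
$j{\left(V,T \right)} = 2209$
$k = \frac{1}{3966044}$ ($k = \frac{1}{3963835 + 2209} = \frac{1}{3966044} \approx 2.5214 \cdot 10^{-7}$)
$k + g = \frac{1}{3966044} + 438211 = \frac{1737964107285}{3966044}$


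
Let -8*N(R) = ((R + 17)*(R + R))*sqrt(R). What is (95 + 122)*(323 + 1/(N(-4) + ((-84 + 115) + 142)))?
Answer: 2145172596/30605 - 5642*I/30605 ≈ 70092.0 - 0.18435*I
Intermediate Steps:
N(R) = -R**(3/2)*(17 + R)/4 (N(R) = -(R + 17)*(R + R)*sqrt(R)/8 = -(17 + R)*(2*R)*sqrt(R)/8 = -2*R*(17 + R)*sqrt(R)/8 = -R**(3/2)*(17 + R)/4)
(95 + 122)*(323 + 1/(N(-4) + ((-84 + 115) + 142))) = (95 + 122)*(323 + 1/((-4)**(3/2)*(-17 - 1*(-4))/4 + ((-84 + 115) + 142))) = 217*(323 + 1/((-8*I)*(-17 + 4)/4 + (31 + 142))) = 217*(323 + 1/((1/4)*(-8*I)*(-13) + 173)) = 217*(323 + 1/(26*I + 173)) = 217*(323 + 1/(173 + 26*I)) = 217*(323 + (173 - 26*I)/30605) = 70091 + 217*(173 - 26*I)/30605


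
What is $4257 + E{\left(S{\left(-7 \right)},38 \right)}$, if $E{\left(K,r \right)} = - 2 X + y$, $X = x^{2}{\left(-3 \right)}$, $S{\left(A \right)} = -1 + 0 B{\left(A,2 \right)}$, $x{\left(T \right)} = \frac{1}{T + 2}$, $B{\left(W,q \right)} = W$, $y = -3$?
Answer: $4252$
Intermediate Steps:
$x{\left(T \right)} = \frac{1}{2 + T}$
$S{\left(A \right)} = -1$ ($S{\left(A \right)} = -1 + 0 A = -1 + 0 = -1$)
$X = 1$ ($X = \left(\frac{1}{2 - 3}\right)^{2} = \left(\frac{1}{-1}\right)^{2} = \left(-1\right)^{2} = 1$)
$E{\left(K,r \right)} = -5$ ($E{\left(K,r \right)} = \left(-2\right) 1 - 3 = -2 - 3 = -5$)
$4257 + E{\left(S{\left(-7 \right)},38 \right)} = 4257 - 5 = 4252$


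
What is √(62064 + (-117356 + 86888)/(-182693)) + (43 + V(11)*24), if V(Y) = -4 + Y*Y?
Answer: 2851 + 2*√517874769148065/182693 ≈ 3100.1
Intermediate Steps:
V(Y) = -4 + Y²
√(62064 + (-117356 + 86888)/(-182693)) + (43 + V(11)*24) = √(62064 + (-117356 + 86888)/(-182693)) + (43 + (-4 + 11²)*24) = √(62064 - 30468*(-1/182693)) + (43 + (-4 + 121)*24) = √(62064 + 30468/182693) + (43 + 117*24) = √(11338688820/182693) + (43 + 2808) = 2*√517874769148065/182693 + 2851 = 2851 + 2*√517874769148065/182693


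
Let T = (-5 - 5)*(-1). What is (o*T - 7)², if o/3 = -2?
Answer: 4489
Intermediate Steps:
o = -6 (o = 3*(-2) = -6)
T = 10 (T = -10*(-1) = 10)
(o*T - 7)² = (-6*10 - 7)² = (-60 - 7)² = (-67)² = 4489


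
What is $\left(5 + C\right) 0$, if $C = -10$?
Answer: $0$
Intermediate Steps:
$\left(5 + C\right) 0 = \left(5 - 10\right) 0 = \left(-5\right) 0 = 0$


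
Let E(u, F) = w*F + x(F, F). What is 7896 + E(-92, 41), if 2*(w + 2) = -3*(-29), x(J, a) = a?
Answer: 19277/2 ≈ 9638.5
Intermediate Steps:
w = 83/2 (w = -2 + (-3*(-29))/2 = -2 + (1/2)*87 = -2 + 87/2 = 83/2 ≈ 41.500)
E(u, F) = 85*F/2 (E(u, F) = 83*F/2 + F = 85*F/2)
7896 + E(-92, 41) = 7896 + (85/2)*41 = 7896 + 3485/2 = 19277/2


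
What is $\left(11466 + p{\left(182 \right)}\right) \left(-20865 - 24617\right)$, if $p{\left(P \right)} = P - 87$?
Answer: $-525817402$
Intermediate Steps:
$p{\left(P \right)} = -87 + P$
$\left(11466 + p{\left(182 \right)}\right) \left(-20865 - 24617\right) = \left(11466 + \left(-87 + 182\right)\right) \left(-20865 - 24617\right) = \left(11466 + 95\right) \left(-45482\right) = 11561 \left(-45482\right) = -525817402$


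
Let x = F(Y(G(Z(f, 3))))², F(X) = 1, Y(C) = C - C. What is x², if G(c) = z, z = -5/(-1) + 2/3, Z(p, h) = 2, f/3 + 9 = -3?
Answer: 1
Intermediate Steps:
f = -36 (f = -27 + 3*(-3) = -27 - 9 = -36)
z = 17/3 (z = -5*(-1) + 2*(⅓) = 5 + ⅔ = 17/3 ≈ 5.6667)
G(c) = 17/3
Y(C) = 0
x = 1 (x = 1² = 1)
x² = 1² = 1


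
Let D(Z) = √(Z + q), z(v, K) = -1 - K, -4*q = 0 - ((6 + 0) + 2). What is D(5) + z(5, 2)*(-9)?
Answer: 27 + √7 ≈ 29.646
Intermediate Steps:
q = 2 (q = -(0 - ((6 + 0) + 2))/4 = -(0 - (6 + 2))/4 = -(0 - 1*8)/4 = -(0 - 8)/4 = -¼*(-8) = 2)
D(Z) = √(2 + Z) (D(Z) = √(Z + 2) = √(2 + Z))
D(5) + z(5, 2)*(-9) = √(2 + 5) + (-1 - 1*2)*(-9) = √7 + (-1 - 2)*(-9) = √7 - 3*(-9) = √7 + 27 = 27 + √7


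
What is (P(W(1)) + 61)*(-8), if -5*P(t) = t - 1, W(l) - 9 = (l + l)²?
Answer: -2344/5 ≈ -468.80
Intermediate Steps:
W(l) = 9 + 4*l² (W(l) = 9 + (l + l)² = 9 + (2*l)² = 9 + 4*l²)
P(t) = ⅕ - t/5 (P(t) = -(t - 1)/5 = -(-1 + t)/5 = ⅕ - t/5)
(P(W(1)) + 61)*(-8) = ((⅕ - (9 + 4*1²)/5) + 61)*(-8) = ((⅕ - (9 + 4*1)/5) + 61)*(-8) = ((⅕ - (9 + 4)/5) + 61)*(-8) = ((⅕ - ⅕*13) + 61)*(-8) = ((⅕ - 13/5) + 61)*(-8) = (-12/5 + 61)*(-8) = (293/5)*(-8) = -2344/5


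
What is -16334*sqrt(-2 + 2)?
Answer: 0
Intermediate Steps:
-16334*sqrt(-2 + 2) = -16334*sqrt(0) = -16334*0 = 0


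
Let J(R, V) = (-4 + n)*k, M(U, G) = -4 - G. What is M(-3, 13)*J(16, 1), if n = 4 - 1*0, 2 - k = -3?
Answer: 0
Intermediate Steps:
k = 5 (k = 2 - 1*(-3) = 2 + 3 = 5)
n = 4 (n = 4 + 0 = 4)
J(R, V) = 0 (J(R, V) = (-4 + 4)*5 = 0*5 = 0)
M(-3, 13)*J(16, 1) = (-4 - 1*13)*0 = (-4 - 13)*0 = -17*0 = 0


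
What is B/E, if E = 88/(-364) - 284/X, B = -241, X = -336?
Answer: -263172/659 ≈ -399.35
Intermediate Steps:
E = 659/1092 (E = 88/(-364) - 284/(-336) = 88*(-1/364) - 284*(-1/336) = -22/91 + 71/84 = 659/1092 ≈ 0.60348)
B/E = -241/659/1092 = -241*1092/659 = -263172/659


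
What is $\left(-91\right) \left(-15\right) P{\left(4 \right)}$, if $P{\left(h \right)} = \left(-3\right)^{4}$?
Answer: $110565$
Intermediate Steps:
$P{\left(h \right)} = 81$
$\left(-91\right) \left(-15\right) P{\left(4 \right)} = \left(-91\right) \left(-15\right) 81 = 1365 \cdot 81 = 110565$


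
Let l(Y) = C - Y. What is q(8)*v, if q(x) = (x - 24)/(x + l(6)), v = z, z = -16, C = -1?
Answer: 256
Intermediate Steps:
l(Y) = -1 - Y
v = -16
q(x) = (-24 + x)/(-7 + x) (q(x) = (x - 24)/(x + (-1 - 1*6)) = (-24 + x)/(x + (-1 - 6)) = (-24 + x)/(x - 7) = (-24 + x)/(-7 + x))
q(8)*v = ((-24 + 8)/(-7 + 8))*(-16) = (-16/1)*(-16) = (1*(-16))*(-16) = -16*(-16) = 256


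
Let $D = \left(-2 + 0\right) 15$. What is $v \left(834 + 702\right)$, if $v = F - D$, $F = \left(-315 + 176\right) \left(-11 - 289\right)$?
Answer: $64097280$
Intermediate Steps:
$F = 41700$ ($F = \left(-139\right) \left(-300\right) = 41700$)
$D = -30$ ($D = \left(-2\right) 15 = -30$)
$v = 41730$ ($v = 41700 - -30 = 41700 + 30 = 41730$)
$v \left(834 + 702\right) = 41730 \left(834 + 702\right) = 41730 \cdot 1536 = 64097280$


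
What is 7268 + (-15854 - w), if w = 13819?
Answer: -22405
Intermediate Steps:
7268 + (-15854 - w) = 7268 + (-15854 - 1*13819) = 7268 + (-15854 - 13819) = 7268 - 29673 = -22405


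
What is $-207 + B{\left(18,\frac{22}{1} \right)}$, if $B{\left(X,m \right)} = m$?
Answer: $-185$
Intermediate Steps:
$-207 + B{\left(18,\frac{22}{1} \right)} = -207 + \frac{22}{1} = -207 + 22 \cdot 1 = -207 + 22 = -185$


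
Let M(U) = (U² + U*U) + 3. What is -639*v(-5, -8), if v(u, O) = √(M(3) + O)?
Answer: -639*√13 ≈ -2303.9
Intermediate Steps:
M(U) = 3 + 2*U² (M(U) = (U² + U²) + 3 = 2*U² + 3 = 3 + 2*U²)
v(u, O) = √(21 + O) (v(u, O) = √((3 + 2*3²) + O) = √((3 + 2*9) + O) = √((3 + 18) + O) = √(21 + O))
-639*v(-5, -8) = -639*√(21 - 8) = -639*√13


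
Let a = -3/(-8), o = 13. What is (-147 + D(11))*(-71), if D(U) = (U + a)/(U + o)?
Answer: 1997443/192 ≈ 10403.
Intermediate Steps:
a = 3/8 (a = -3*(-⅛) = 3/8 ≈ 0.37500)
D(U) = (3/8 + U)/(13 + U) (D(U) = (U + 3/8)/(U + 13) = (3/8 + U)/(13 + U))
(-147 + D(11))*(-71) = (-147 + (3/8 + 11)/(13 + 11))*(-71) = (-147 + (91/8)/24)*(-71) = (-147 + (1/24)*(91/8))*(-71) = (-147 + 91/192)*(-71) = -28133/192*(-71) = 1997443/192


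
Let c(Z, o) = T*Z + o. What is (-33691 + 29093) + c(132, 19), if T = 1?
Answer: -4447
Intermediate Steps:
c(Z, o) = Z + o (c(Z, o) = 1*Z + o = Z + o)
(-33691 + 29093) + c(132, 19) = (-33691 + 29093) + (132 + 19) = -4598 + 151 = -4447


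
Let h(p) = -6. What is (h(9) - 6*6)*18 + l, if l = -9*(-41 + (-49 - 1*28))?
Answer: 306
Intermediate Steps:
l = 1062 (l = -9*(-41 + (-49 - 28)) = -9*(-41 - 77) = -9*(-118) = 1062)
(h(9) - 6*6)*18 + l = (-6 - 6*6)*18 + 1062 = (-6 - 36)*18 + 1062 = -42*18 + 1062 = -756 + 1062 = 306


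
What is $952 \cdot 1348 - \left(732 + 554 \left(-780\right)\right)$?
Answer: $1714684$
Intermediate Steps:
$952 \cdot 1348 - \left(732 + 554 \left(-780\right)\right) = 1283296 - \left(732 - 432120\right) = 1283296 - -431388 = 1283296 + 431388 = 1714684$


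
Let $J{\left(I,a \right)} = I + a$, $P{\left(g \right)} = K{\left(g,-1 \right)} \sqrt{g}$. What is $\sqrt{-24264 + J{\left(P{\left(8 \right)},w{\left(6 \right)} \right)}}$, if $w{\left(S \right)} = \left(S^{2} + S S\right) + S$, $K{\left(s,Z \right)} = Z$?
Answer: $\sqrt{-24186 - 2 \sqrt{2}} \approx 155.53 i$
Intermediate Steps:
$w{\left(S \right)} = S + 2 S^{2}$ ($w{\left(S \right)} = \left(S^{2} + S^{2}\right) + S = 2 S^{2} + S = S + 2 S^{2}$)
$P{\left(g \right)} = - \sqrt{g}$
$\sqrt{-24264 + J{\left(P{\left(8 \right)},w{\left(6 \right)} \right)}} = \sqrt{-24264 - \left(\sqrt{8} - 6 \left(1 + 2 \cdot 6\right)\right)} = \sqrt{-24264 - \left(- 6 \left(1 + 12\right) + 2 \sqrt{2}\right)} = \sqrt{-24264 + \left(- 2 \sqrt{2} + 6 \cdot 13\right)} = \sqrt{-24264 + \left(- 2 \sqrt{2} + 78\right)} = \sqrt{-24264 + \left(78 - 2 \sqrt{2}\right)} = \sqrt{-24186 - 2 \sqrt{2}}$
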